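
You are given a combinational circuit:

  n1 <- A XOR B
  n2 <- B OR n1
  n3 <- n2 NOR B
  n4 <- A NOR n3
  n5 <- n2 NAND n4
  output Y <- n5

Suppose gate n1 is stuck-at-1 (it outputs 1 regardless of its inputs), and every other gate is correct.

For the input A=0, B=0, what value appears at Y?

Propagate with n1 forced: n1=1 [stuck-at-1], n2=1, n3=0, n4=1, n5=0.
So Y = 0. (Without the fault it would be 1.)

0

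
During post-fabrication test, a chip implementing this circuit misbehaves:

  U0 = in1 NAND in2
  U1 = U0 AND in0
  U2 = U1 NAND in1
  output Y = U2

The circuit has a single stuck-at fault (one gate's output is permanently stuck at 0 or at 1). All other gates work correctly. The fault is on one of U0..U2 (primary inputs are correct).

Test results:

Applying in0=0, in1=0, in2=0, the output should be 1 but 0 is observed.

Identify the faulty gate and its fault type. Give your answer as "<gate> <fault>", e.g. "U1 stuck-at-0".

U2 stuck-at-0

Fault-free values for test 1 (in0=0, in1=0, in2=0): U0=1, U1=0, U2=1, giving Y=1. Observed 0.
Test 1: faults giving observed 0 are {U2 stuck-at-0}.
Only U2 stuck-at-0 is consistent with every test.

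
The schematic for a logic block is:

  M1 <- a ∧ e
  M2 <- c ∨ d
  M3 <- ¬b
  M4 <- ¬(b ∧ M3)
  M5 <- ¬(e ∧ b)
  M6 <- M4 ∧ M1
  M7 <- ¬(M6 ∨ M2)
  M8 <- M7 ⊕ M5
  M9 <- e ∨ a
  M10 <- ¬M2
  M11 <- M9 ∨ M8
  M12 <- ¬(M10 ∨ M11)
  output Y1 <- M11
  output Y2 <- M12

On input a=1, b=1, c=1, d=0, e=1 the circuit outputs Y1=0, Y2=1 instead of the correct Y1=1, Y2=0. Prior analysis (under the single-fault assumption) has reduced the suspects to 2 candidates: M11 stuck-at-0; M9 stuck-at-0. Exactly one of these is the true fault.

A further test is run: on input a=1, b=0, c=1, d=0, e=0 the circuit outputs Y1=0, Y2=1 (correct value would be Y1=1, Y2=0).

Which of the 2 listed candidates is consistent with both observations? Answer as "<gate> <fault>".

Evaluate each candidate on input a=1, b=0, c=1, d=0, e=0:
  M11 stuck-at-0: M1=0, M2=1, M3=1, M4=1, M5=1, M6=0, M7=0, M8=1, M9=1, M10=0, M11=0 [stuck-at-0], M12=1 → Y1=0, Y2=1 — matches
  M9 stuck-at-0: M1=0, M2=1, M3=1, M4=1, M5=1, M6=0, M7=0, M8=1, M9=0 [stuck-at-0], M10=0, M11=1, M12=0 → Y1=1, Y2=0 — eliminated
Only M11 stuck-at-0 reproduces the observed Y1=0, Y2=1.

M11 stuck-at-0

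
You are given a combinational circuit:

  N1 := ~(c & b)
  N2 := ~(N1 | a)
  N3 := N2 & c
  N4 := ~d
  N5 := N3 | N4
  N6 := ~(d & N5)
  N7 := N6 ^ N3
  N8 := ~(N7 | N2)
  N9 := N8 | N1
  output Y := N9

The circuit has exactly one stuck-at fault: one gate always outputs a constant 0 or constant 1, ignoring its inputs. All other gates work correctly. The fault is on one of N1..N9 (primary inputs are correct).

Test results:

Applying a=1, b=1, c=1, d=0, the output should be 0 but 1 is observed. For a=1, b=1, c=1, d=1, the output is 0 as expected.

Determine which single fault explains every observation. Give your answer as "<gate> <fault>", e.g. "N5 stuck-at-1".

N3 stuck-at-1

Fault-free values for test 1 (a=1, b=1, c=1, d=0): N1=0, N2=0, N3=0, N4=1, N5=1, N6=1, N7=1, N8=0, N9=0, giving Y=0. Observed 1.
Test 1: faults giving observed 1 are {N1 stuck-at-1, N3 stuck-at-1, N6 stuck-at-0, N7 stuck-at-0, N8 stuck-at-1, N9 stuck-at-1}.
Test 2 (a=1, b=1, c=1, d=1): fault-free N1=0, N2=0, N3=0, N4=0, N5=0, N6=1, N7=1, N8=0, N9=0 → 0; observed 0. Eliminates N1 stuck-at-1, N6 stuck-at-0, N7 stuck-at-0, N8 stuck-at-1, N9 stuck-at-1.
Only N3 stuck-at-1 is consistent with every test.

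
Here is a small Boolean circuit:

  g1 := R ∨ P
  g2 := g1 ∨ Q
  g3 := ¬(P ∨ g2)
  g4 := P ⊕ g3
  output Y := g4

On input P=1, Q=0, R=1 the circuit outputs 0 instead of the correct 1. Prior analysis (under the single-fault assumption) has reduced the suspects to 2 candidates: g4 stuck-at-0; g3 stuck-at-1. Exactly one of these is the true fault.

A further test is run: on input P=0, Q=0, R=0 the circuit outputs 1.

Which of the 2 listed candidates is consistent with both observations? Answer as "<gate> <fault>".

Evaluate each candidate on input P=0, Q=0, R=0:
  g4 stuck-at-0: g1=0, g2=0, g3=1, g4=0 [stuck-at-0] → 0 — eliminated
  g3 stuck-at-1: g1=0, g2=0, g3=1 [stuck-at-1], g4=1 → 1 — matches
Only g3 stuck-at-1 reproduces the observed 1.

g3 stuck-at-1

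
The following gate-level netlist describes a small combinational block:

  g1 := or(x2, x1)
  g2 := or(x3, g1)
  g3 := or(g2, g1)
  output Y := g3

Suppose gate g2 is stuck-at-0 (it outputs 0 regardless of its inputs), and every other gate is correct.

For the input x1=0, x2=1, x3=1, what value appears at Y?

1

Propagate with g2 forced: g1=1, g2=0 [stuck-at-0], g3=1.
So Y = 1. (Same as the fault-free value — the fault is masked on this input.)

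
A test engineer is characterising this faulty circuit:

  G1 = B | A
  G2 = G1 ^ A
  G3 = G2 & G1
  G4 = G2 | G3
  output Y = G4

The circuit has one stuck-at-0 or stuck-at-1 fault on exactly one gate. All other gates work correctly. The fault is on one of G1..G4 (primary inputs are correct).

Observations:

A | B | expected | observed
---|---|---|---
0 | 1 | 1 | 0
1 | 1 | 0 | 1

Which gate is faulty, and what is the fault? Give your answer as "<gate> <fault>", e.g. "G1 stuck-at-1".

Fault-free values for test 1 (A=0, B=1): G1=1, G2=1, G3=1, G4=1, giving Y=1. Observed 0.
Test 1: faults giving observed 0 are {G1 stuck-at-0, G2 stuck-at-0, G4 stuck-at-0}.
Test 2 (A=1, B=1): fault-free G1=1, G2=0, G3=0, G4=0 → 0; observed 1. Eliminates G2 stuck-at-0, G4 stuck-at-0.
Only G1 stuck-at-0 is consistent with every test.

G1 stuck-at-0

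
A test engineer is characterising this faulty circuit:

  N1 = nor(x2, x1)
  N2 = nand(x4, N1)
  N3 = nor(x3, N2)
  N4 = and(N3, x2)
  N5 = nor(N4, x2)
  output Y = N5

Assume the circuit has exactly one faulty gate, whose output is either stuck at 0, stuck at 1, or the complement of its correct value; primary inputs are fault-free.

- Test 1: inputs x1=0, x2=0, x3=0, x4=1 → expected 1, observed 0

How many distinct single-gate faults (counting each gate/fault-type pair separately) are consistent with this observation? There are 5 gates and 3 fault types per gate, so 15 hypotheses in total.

Fault-free: N1=1, N2=0, N3=1, N4=0, N5=1 → 1. Observed 0.
  N1: none of the 3 fault types match ✗
  N2: none of the 3 fault types match ✗
  N3: none of the 3 fault types match ✗
  N4: stuck-at-1, inverted output ✓; others ✗
  N5: stuck-at-0, inverted output ✓; others ✗
Consistent faults: {N4 stuck-at-1, N4 inverted output, N5 stuck-at-0, N5 inverted output} — 4 in all.

4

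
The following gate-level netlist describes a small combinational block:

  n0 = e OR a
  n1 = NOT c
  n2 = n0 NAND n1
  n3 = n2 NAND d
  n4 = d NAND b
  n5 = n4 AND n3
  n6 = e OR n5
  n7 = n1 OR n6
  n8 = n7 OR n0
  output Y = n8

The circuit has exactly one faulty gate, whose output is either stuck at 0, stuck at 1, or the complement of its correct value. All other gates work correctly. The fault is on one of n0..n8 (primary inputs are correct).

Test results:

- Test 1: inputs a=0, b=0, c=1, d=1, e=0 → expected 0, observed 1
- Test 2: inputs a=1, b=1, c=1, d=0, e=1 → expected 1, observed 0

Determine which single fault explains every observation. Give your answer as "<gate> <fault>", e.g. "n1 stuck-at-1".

Fault-free values for test 1 (a=0, b=0, c=1, d=1, e=0): n0=0, n1=0, n2=1, n3=0, n4=1, n5=0, n6=0, n7=0, n8=0, giving Y=0. Observed 1.
Test 1: faults giving observed 1 are {n0 stuck-at-1, n0 inverted output, n1 stuck-at-1, n1 inverted output, n2 stuck-at-0, n2 inverted output, n3 stuck-at-1, n3 inverted output, n5 stuck-at-1, n5 inverted output, n6 stuck-at-1, n6 inverted output, n7 stuck-at-1, n7 inverted output, n8 stuck-at-1, n8 inverted output}.
Test 2 (a=1, b=1, c=1, d=0, e=1): fault-free n0=1, n1=0, n2=1, n3=1, n4=1, n5=1, n6=1, n7=1, n8=1 → 1; observed 0. Eliminates n0 stuck-at-1, n0 inverted output, n1 stuck-at-1, n1 inverted output, n2 stuck-at-0, n2 inverted output, n3 stuck-at-1, n3 inverted output, n5 stuck-at-1, n5 inverted output, n6 stuck-at-1, n6 inverted output, n7 stuck-at-1, n7 inverted output, n8 stuck-at-1.
Only n8 inverted output is consistent with every test.

n8 inverted output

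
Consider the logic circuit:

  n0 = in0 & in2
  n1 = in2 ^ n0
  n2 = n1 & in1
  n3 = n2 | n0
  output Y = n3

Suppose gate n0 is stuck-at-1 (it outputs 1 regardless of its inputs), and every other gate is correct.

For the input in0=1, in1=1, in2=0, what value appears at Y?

Propagate with n0 forced: n0=1 [stuck-at-1], n1=1, n2=1, n3=1.
So Y = 1. (Without the fault it would be 0.)

1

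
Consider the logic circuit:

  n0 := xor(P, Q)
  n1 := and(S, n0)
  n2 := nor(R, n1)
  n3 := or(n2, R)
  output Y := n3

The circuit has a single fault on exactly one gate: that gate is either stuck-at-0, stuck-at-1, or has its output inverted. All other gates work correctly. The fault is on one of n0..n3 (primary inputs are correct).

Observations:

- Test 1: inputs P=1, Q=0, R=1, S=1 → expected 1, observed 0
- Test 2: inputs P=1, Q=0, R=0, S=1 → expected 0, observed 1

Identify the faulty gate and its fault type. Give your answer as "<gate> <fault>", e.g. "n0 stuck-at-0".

n3 inverted output

Fault-free values for test 1 (P=1, Q=0, R=1, S=1): n0=1, n1=1, n2=0, n3=1, giving Y=1. Observed 0.
Test 1: faults giving observed 0 are {n3 stuck-at-0, n3 inverted output}.
Test 2 (P=1, Q=0, R=0, S=1): fault-free n0=1, n1=1, n2=0, n3=0 → 0; observed 1. Eliminates n3 stuck-at-0.
Only n3 inverted output is consistent with every test.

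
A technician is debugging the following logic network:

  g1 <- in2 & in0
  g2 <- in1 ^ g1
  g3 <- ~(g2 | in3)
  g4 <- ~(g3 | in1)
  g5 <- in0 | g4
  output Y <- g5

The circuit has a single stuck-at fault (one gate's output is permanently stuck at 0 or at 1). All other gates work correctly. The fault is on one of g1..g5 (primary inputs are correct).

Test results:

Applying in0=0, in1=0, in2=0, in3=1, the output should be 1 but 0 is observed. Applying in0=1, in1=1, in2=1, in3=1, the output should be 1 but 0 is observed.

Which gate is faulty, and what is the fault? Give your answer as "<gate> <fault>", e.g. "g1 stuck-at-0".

Fault-free values for test 1 (in0=0, in1=0, in2=0, in3=1): g1=0, g2=0, g3=0, g4=1, g5=1, giving Y=1. Observed 0.
Test 1: faults giving observed 0 are {g3 stuck-at-1, g4 stuck-at-0, g5 stuck-at-0}.
Test 2 (in0=1, in1=1, in2=1, in3=1): fault-free g1=1, g2=0, g3=0, g4=0, g5=1 → 1; observed 0. Eliminates g3 stuck-at-1, g4 stuck-at-0.
Only g5 stuck-at-0 is consistent with every test.

g5 stuck-at-0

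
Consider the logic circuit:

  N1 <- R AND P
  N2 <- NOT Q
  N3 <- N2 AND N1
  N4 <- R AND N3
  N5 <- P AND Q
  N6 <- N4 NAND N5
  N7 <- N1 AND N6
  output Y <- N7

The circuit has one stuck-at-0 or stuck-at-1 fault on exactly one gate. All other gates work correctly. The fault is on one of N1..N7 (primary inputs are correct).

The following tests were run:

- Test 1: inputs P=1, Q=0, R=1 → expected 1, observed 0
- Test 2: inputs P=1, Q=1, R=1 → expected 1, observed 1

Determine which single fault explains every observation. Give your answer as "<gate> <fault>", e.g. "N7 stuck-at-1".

N5 stuck-at-1

Fault-free values for test 1 (P=1, Q=0, R=1): N1=1, N2=1, N3=1, N4=1, N5=0, N6=1, N7=1, giving Y=1. Observed 0.
Test 1: faults giving observed 0 are {N1 stuck-at-0, N5 stuck-at-1, N6 stuck-at-0, N7 stuck-at-0}.
Test 2 (P=1, Q=1, R=1): fault-free N1=1, N2=0, N3=0, N4=0, N5=1, N6=1, N7=1 → 1; observed 1. Eliminates N1 stuck-at-0, N6 stuck-at-0, N7 stuck-at-0.
Only N5 stuck-at-1 is consistent with every test.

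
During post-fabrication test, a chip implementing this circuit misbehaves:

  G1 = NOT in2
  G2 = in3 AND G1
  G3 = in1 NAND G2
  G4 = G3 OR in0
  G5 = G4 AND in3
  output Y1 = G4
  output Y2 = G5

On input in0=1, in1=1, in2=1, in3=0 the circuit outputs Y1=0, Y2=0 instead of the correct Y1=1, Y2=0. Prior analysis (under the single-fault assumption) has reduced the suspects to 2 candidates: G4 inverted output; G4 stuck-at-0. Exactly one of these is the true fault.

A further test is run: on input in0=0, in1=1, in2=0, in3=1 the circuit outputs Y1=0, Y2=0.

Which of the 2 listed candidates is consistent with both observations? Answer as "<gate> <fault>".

Evaluate each candidate on input in0=0, in1=1, in2=0, in3=1:
  G4 inverted output: G1=1, G2=1, G3=0, G4=1 [inverted output], G5=1 → Y1=1, Y2=1 — eliminated
  G4 stuck-at-0: G1=1, G2=1, G3=0, G4=0 [stuck-at-0], G5=0 → Y1=0, Y2=0 — matches
Only G4 stuck-at-0 reproduces the observed Y1=0, Y2=0.

G4 stuck-at-0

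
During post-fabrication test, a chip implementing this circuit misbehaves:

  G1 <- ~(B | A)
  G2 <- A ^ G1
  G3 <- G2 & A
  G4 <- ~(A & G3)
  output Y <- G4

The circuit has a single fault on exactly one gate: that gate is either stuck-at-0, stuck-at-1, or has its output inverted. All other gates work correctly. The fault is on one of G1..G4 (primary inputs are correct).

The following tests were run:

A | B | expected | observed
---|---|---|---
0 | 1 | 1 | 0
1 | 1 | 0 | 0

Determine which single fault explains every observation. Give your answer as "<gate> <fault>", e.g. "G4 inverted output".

G4 stuck-at-0

Fault-free values for test 1 (A=0, B=1): G1=0, G2=0, G3=0, G4=1, giving Y=1. Observed 0.
Test 1: faults giving observed 0 are {G4 stuck-at-0, G4 inverted output}.
Test 2 (A=1, B=1): fault-free G1=0, G2=1, G3=1, G4=0 → 0; observed 0. Eliminates G4 inverted output.
Only G4 stuck-at-0 is consistent with every test.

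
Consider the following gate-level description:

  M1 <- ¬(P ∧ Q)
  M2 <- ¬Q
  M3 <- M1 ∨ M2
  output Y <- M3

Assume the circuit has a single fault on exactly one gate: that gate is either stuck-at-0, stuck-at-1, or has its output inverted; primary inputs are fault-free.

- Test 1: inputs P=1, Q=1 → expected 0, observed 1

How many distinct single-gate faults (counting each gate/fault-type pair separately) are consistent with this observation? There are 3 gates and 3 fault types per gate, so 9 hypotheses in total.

6

Fault-free: M1=0, M2=0, M3=0 → 0. Observed 1.
  M1 stuck-at-0: output 0 ✗
  M1 stuck-at-1: output 1 ✓
  M1 inverted output: output 1 ✓
  M2 stuck-at-0: output 0 ✗
  M2 stuck-at-1: output 1 ✓
  M2 inverted output: output 1 ✓
  M3 stuck-at-0: output 0 ✗
  M3 stuck-at-1: output 1 ✓
  M3 inverted output: output 1 ✓
Consistent faults: {M1 stuck-at-1, M1 inverted output, M2 stuck-at-1, M2 inverted output, M3 stuck-at-1, M3 inverted output} — 6 in all.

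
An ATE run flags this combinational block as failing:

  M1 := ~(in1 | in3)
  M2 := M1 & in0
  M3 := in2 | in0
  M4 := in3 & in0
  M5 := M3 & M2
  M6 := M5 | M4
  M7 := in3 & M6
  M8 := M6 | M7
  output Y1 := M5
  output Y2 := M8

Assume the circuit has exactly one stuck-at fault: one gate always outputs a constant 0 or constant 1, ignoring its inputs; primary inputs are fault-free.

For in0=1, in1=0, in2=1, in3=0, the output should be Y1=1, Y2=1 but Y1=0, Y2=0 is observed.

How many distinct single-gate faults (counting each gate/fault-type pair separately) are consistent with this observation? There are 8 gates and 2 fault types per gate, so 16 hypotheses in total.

Fault-free: M1=1, M2=1, M3=1, M4=0, M5=1, M6=1, M7=0, M8=1 → Y1=1, Y2=1. Observed Y1=0, Y2=0.
  M1: stuck-at-0 ✓; others ✗
  M2: stuck-at-0 ✓; others ✗
  M3: stuck-at-0 ✓; others ✗
  M4: none of the 2 fault types match ✗
  M5: stuck-at-0 ✓; others ✗
  M6: none of the 2 fault types match ✗
  M7: none of the 2 fault types match ✗
  M8: none of the 2 fault types match ✗
Consistent faults: {M1 stuck-at-0, M2 stuck-at-0, M3 stuck-at-0, M5 stuck-at-0} — 4 in all.

4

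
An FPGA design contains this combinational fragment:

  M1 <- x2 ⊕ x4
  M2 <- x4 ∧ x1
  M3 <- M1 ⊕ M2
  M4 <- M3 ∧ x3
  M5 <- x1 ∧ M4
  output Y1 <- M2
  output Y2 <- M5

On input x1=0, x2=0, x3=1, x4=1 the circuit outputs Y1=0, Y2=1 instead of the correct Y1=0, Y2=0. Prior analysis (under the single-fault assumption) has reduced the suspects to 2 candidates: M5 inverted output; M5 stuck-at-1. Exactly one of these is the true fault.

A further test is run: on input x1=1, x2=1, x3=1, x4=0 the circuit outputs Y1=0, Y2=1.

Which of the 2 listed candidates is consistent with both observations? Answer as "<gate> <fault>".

M5 stuck-at-1

Evaluate each candidate on input x1=1, x2=1, x3=1, x4=0:
  M5 inverted output: M1=1, M2=0, M3=1, M4=1, M5=0 [inverted output] → Y1=0, Y2=0 — eliminated
  M5 stuck-at-1: M1=1, M2=0, M3=1, M4=1, M5=1 [stuck-at-1] → Y1=0, Y2=1 — matches
Only M5 stuck-at-1 reproduces the observed Y1=0, Y2=1.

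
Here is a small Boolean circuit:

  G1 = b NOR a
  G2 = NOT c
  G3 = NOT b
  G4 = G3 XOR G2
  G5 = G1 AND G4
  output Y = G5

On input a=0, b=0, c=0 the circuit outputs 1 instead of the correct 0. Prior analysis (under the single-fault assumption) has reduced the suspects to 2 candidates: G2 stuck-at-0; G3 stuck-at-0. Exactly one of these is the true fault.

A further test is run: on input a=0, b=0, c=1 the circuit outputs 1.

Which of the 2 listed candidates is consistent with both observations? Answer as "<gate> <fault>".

Evaluate each candidate on input a=0, b=0, c=1:
  G2 stuck-at-0: G1=1, G2=0 [stuck-at-0], G3=1, G4=1, G5=1 → 1 — matches
  G3 stuck-at-0: G1=1, G2=0, G3=0 [stuck-at-0], G4=0, G5=0 → 0 — eliminated
Only G2 stuck-at-0 reproduces the observed 1.

G2 stuck-at-0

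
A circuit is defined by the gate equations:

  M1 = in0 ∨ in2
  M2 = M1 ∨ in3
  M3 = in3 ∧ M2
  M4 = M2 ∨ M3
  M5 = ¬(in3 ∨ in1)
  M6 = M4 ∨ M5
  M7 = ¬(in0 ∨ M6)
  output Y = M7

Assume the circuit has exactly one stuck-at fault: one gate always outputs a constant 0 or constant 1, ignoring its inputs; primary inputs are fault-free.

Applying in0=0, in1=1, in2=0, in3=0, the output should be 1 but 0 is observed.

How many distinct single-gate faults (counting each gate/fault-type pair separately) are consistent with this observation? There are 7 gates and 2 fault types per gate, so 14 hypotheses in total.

Fault-free: M1=0, M2=0, M3=0, M4=0, M5=0, M6=0, M7=1 → 1. Observed 0.
  M1 stuck-at-0: output 1 ✗
  M1 stuck-at-1: output 0 ✓
  M2 stuck-at-0: output 1 ✗
  M2 stuck-at-1: output 0 ✓
  M3 stuck-at-0: output 1 ✗
  M3 stuck-at-1: output 0 ✓
  M4 stuck-at-0: output 1 ✗
  M4 stuck-at-1: output 0 ✓
  M5 stuck-at-0: output 1 ✗
  M5 stuck-at-1: output 0 ✓
  M6 stuck-at-0: output 1 ✗
  M6 stuck-at-1: output 0 ✓
  M7 stuck-at-0: output 0 ✓
  M7 stuck-at-1: output 1 ✗
Consistent faults: {M1 stuck-at-1, M2 stuck-at-1, M3 stuck-at-1, M4 stuck-at-1, M5 stuck-at-1, M6 stuck-at-1, M7 stuck-at-0} — 7 in all.

7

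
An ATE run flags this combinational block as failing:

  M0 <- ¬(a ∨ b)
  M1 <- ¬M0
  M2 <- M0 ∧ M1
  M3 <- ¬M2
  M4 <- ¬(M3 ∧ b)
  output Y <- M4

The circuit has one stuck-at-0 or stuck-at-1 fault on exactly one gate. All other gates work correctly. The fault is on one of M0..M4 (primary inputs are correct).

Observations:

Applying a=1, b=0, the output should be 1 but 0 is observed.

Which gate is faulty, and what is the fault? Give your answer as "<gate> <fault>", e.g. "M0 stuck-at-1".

M4 stuck-at-0

Fault-free values for test 1 (a=1, b=0): M0=0, M1=1, M2=0, M3=1, M4=1, giving Y=1. Observed 0.
Test 1: faults giving observed 0 are {M4 stuck-at-0}.
Only M4 stuck-at-0 is consistent with every test.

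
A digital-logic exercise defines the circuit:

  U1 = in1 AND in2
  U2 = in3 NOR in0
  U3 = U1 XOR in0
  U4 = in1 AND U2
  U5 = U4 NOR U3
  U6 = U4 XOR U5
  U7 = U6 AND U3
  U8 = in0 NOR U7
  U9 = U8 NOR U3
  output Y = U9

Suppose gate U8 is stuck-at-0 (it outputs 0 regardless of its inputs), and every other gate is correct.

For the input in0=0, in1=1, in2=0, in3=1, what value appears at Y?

Propagate with U8 forced: U1=0, U2=0, U3=0, U4=0, U5=1, U6=1, U7=0, U8=0 [stuck-at-0], U9=1.
So Y = 1. (Without the fault it would be 0.)

1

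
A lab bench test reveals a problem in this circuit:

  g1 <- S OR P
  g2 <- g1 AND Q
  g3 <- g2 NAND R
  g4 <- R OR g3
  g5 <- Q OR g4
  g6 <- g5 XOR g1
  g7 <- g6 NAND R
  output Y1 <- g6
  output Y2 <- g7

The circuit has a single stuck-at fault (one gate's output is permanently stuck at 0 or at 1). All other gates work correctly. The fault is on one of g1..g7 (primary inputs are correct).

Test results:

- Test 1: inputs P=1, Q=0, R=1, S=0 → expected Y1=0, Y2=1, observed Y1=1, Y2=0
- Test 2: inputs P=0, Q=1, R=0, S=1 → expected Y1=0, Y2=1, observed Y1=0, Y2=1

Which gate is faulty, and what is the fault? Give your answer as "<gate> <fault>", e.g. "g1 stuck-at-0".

Fault-free values for test 1 (P=1, Q=0, R=1, S=0): g1=1, g2=0, g3=1, g4=1, g5=1, g6=0, g7=1, giving Y1=0, Y2=1. Observed Y1=1, Y2=0.
Test 1: faults giving observed Y1=1, Y2=0 are {g1 stuck-at-0, g4 stuck-at-0, g5 stuck-at-0, g6 stuck-at-1}.
Test 2 (P=0, Q=1, R=0, S=1): fault-free g1=1, g2=1, g3=1, g4=1, g5=1, g6=0, g7=1 → Y1=0, Y2=1; observed Y1=0, Y2=1. Eliminates g1 stuck-at-0, g5 stuck-at-0, g6 stuck-at-1.
Only g4 stuck-at-0 is consistent with every test.

g4 stuck-at-0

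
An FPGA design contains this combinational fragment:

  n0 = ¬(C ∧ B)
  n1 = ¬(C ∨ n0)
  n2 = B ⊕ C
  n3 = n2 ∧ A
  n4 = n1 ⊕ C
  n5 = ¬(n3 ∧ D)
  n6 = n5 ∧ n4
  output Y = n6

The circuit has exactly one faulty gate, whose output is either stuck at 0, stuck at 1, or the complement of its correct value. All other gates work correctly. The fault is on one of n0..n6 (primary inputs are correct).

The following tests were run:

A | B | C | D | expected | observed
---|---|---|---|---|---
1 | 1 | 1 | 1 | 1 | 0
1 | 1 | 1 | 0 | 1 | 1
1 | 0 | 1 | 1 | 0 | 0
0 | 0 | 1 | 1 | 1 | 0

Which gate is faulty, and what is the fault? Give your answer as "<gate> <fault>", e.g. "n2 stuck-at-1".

Fault-free values for test 1 (A=1, B=1, C=1, D=1): n0=0, n1=0, n2=0, n3=0, n4=1, n5=1, n6=1, giving Y=1. Observed 0.
Test 1: faults giving observed 0 are {n1 stuck-at-1, n1 inverted output, n2 stuck-at-1, n2 inverted output, n3 stuck-at-1, n3 inverted output, n4 stuck-at-0, n4 inverted output, n5 stuck-at-0, n5 inverted output, n6 stuck-at-0, n6 inverted output}.
Test 2 (A=1, B=1, C=1, D=0): fault-free n0=0, n1=0, n2=0, n3=0, n4=1, n5=1, n6=1 → 1; observed 1. Eliminates n1 stuck-at-1, n1 inverted output, n4 stuck-at-0, n4 inverted output, n5 stuck-at-0, n5 inverted output, n6 stuck-at-0, n6 inverted output.
Test 3 (A=1, B=0, C=1, D=1): fault-free n0=1, n1=0, n2=1, n3=1, n4=1, n5=0, n6=0 → 0; observed 0. Eliminates n2 inverted output, n3 inverted output.
Test 4 (A=0, B=0, C=1, D=1): fault-free n0=1, n1=0, n2=1, n3=0, n4=1, n5=1, n6=1 → 1; observed 0. Eliminates n2 stuck-at-1.
Only n3 stuck-at-1 is consistent with every test.

n3 stuck-at-1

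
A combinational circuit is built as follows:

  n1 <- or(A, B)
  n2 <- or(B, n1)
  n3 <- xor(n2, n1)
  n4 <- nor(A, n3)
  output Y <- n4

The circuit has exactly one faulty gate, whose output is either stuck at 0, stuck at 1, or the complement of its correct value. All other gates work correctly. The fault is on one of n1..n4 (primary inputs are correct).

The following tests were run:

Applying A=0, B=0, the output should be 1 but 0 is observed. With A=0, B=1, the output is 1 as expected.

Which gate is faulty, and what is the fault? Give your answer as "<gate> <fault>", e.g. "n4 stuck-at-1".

Fault-free values for test 1 (A=0, B=0): n1=0, n2=0, n3=0, n4=1, giving Y=1. Observed 0.
Test 1: faults giving observed 0 are {n2 stuck-at-1, n2 inverted output, n3 stuck-at-1, n3 inverted output, n4 stuck-at-0, n4 inverted output}.
Test 2 (A=0, B=1): fault-free n1=1, n2=1, n3=0, n4=1 → 1; observed 1. Eliminates n2 inverted output, n3 stuck-at-1, n3 inverted output, n4 stuck-at-0, n4 inverted output.
Only n2 stuck-at-1 is consistent with every test.

n2 stuck-at-1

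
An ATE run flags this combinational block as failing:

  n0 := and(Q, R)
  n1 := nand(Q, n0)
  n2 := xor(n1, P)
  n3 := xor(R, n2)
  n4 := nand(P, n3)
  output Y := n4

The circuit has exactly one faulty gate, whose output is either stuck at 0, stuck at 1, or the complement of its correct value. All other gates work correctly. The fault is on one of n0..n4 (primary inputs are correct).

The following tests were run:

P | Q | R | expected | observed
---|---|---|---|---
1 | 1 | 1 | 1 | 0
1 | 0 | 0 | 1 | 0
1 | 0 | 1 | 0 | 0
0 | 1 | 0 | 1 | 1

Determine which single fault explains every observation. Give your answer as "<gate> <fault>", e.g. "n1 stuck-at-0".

Fault-free values for test 1 (P=1, Q=1, R=1): n0=1, n1=0, n2=1, n3=0, n4=1, giving Y=1. Observed 0.
Test 1: faults giving observed 0 are {n0 stuck-at-0, n0 inverted output, n1 stuck-at-1, n1 inverted output, n2 stuck-at-0, n2 inverted output, n3 stuck-at-1, n3 inverted output, n4 stuck-at-0, n4 inverted output}.
Test 2 (P=1, Q=0, R=0): fault-free n0=0, n1=1, n2=0, n3=0, n4=1 → 1; observed 0. Eliminates n0 stuck-at-0, n0 inverted output, n1 stuck-at-1, n2 stuck-at-0.
Test 3 (P=1, Q=0, R=1): fault-free n0=0, n1=1, n2=0, n3=1, n4=0 → 0; observed 0. Eliminates n1 inverted output, n2 inverted output, n3 inverted output, n4 inverted output.
Test 4 (P=0, Q=1, R=0): fault-free n0=0, n1=1, n2=1, n3=1, n4=1 → 1; observed 1. Eliminates n4 stuck-at-0.
Only n3 stuck-at-1 is consistent with every test.

n3 stuck-at-1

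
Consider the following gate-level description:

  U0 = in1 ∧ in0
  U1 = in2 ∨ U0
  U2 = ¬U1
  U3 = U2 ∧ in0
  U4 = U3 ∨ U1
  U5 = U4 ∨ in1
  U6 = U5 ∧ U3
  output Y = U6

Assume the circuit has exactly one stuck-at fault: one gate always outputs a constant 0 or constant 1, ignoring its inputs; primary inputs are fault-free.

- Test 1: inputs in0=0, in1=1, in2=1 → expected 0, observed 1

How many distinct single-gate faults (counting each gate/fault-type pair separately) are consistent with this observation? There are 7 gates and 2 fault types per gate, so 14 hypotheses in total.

2

Fault-free: U0=0, U1=1, U2=0, U3=0, U4=1, U5=1, U6=0 → 0. Observed 1.
  U0 stuck-at-0: output 0 ✗
  U0 stuck-at-1: output 0 ✗
  U1 stuck-at-0: output 0 ✗
  U1 stuck-at-1: output 0 ✗
  U2 stuck-at-0: output 0 ✗
  U2 stuck-at-1: output 0 ✗
  U3 stuck-at-0: output 0 ✗
  U3 stuck-at-1: output 1 ✓
  U4 stuck-at-0: output 0 ✗
  U4 stuck-at-1: output 0 ✗
  U5 stuck-at-0: output 0 ✗
  U5 stuck-at-1: output 0 ✗
  U6 stuck-at-0: output 0 ✗
  U6 stuck-at-1: output 1 ✓
Consistent faults: {U3 stuck-at-1, U6 stuck-at-1} — 2 in all.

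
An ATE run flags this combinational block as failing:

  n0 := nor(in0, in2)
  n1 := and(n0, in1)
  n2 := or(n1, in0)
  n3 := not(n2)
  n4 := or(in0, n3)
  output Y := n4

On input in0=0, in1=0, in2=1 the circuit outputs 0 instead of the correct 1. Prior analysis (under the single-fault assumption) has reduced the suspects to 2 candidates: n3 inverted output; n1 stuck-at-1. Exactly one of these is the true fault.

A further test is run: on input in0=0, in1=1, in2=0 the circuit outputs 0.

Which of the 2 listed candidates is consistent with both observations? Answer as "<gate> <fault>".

n1 stuck-at-1

Evaluate each candidate on input in0=0, in1=1, in2=0:
  n3 inverted output: n0=1, n1=1, n2=1, n3=1 [inverted output], n4=1 → 1 — eliminated
  n1 stuck-at-1: n0=1, n1=1 [stuck-at-1], n2=1, n3=0, n4=0 → 0 — matches
Only n1 stuck-at-1 reproduces the observed 0.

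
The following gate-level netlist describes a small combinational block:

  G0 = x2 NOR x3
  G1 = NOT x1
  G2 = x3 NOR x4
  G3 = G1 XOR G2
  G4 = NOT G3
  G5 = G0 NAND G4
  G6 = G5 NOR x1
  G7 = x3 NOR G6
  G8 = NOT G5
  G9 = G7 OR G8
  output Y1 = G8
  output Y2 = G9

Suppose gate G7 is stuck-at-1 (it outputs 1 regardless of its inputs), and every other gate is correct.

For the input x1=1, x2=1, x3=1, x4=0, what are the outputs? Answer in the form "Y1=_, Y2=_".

Propagate with G7 forced: G0=0, G1=0, G2=0, G3=0, G4=1, G5=1, G6=0, G7=1 [stuck-at-1], G8=0, G9=1.
So the outputs are Y1=0, Y2=1. (Without the fault they would be Y1=0, Y2=0.)

Y1=0, Y2=1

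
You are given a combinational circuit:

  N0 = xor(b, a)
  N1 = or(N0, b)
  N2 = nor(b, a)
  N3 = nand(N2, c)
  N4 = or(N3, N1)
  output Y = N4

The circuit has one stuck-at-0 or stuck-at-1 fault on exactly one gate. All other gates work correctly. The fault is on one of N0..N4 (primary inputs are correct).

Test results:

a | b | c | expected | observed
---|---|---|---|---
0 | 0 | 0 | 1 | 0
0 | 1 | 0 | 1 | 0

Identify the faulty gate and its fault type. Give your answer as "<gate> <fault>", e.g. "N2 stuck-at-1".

Fault-free values for test 1 (a=0, b=0, c=0): N0=0, N1=0, N2=1, N3=1, N4=1, giving Y=1. Observed 0.
Test 1: faults giving observed 0 are {N3 stuck-at-0, N4 stuck-at-0}.
Test 2 (a=0, b=1, c=0): fault-free N0=1, N1=1, N2=0, N3=1, N4=1 → 1; observed 0. Eliminates N3 stuck-at-0.
Only N4 stuck-at-0 is consistent with every test.

N4 stuck-at-0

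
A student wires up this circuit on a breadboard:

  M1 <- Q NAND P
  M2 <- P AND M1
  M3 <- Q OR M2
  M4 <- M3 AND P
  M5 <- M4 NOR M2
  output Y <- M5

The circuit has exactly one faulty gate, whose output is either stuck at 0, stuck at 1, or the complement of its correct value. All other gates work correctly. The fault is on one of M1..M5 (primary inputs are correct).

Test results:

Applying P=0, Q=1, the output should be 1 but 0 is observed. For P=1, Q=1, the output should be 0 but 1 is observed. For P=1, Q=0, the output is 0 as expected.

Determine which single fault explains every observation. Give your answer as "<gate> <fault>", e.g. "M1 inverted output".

M4 inverted output

Fault-free values for test 1 (P=0, Q=1): M1=1, M2=0, M3=1, M4=0, M5=1, giving Y=1. Observed 0.
Test 1: faults giving observed 0 are {M2 stuck-at-1, M2 inverted output, M4 stuck-at-1, M4 inverted output, M5 stuck-at-0, M5 inverted output}.
Test 2 (P=1, Q=1): fault-free M1=0, M2=0, M3=1, M4=1, M5=0 → 0; observed 1. Eliminates M2 stuck-at-1, M2 inverted output, M4 stuck-at-1, M5 stuck-at-0.
Test 3 (P=1, Q=0): fault-free M1=1, M2=1, M3=1, M4=1, M5=0 → 0; observed 0. Eliminates M5 inverted output.
Only M4 inverted output is consistent with every test.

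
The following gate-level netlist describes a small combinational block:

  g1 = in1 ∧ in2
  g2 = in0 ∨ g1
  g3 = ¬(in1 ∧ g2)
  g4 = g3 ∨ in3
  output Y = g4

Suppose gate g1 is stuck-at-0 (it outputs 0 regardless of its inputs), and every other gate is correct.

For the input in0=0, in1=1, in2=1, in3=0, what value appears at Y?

Propagate with g1 forced: g1=0 [stuck-at-0], g2=0, g3=1, g4=1.
So Y = 1. (Without the fault it would be 0.)

1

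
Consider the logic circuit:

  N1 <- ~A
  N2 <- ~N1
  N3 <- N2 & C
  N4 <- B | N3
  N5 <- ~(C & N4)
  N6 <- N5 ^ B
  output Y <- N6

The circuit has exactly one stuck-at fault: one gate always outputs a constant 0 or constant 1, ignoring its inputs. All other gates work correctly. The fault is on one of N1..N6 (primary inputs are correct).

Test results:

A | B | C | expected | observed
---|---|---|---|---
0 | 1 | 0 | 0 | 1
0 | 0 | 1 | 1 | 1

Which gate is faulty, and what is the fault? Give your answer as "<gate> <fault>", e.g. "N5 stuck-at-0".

Fault-free values for test 1 (A=0, B=1, C=0): N1=1, N2=0, N3=0, N4=1, N5=1, N6=0, giving Y=0. Observed 1.
Test 1: faults giving observed 1 are {N5 stuck-at-0, N6 stuck-at-1}.
Test 2 (A=0, B=0, C=1): fault-free N1=1, N2=0, N3=0, N4=0, N5=1, N6=1 → 1; observed 1. Eliminates N5 stuck-at-0.
Only N6 stuck-at-1 is consistent with every test.

N6 stuck-at-1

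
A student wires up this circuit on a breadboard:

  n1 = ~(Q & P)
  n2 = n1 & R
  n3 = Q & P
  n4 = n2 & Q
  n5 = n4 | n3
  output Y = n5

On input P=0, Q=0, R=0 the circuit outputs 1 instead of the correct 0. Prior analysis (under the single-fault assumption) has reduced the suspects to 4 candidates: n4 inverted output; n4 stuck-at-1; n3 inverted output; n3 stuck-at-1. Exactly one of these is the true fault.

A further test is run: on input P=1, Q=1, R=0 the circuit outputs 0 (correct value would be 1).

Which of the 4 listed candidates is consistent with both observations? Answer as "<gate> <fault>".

n3 inverted output

Evaluate each candidate on input P=1, Q=1, R=0:
  n4 inverted output: n1=0, n2=0, n3=1, n4=1 [inverted output], n5=1 → 1 — eliminated
  n4 stuck-at-1: n1=0, n2=0, n3=1, n4=1 [stuck-at-1], n5=1 → 1 — eliminated
  n3 inverted output: n1=0, n2=0, n3=0 [inverted output], n4=0, n5=0 → 0 — matches
  n3 stuck-at-1: n1=0, n2=0, n3=1 [stuck-at-1], n4=0, n5=1 → 1 — eliminated
Only n3 inverted output reproduces the observed 0.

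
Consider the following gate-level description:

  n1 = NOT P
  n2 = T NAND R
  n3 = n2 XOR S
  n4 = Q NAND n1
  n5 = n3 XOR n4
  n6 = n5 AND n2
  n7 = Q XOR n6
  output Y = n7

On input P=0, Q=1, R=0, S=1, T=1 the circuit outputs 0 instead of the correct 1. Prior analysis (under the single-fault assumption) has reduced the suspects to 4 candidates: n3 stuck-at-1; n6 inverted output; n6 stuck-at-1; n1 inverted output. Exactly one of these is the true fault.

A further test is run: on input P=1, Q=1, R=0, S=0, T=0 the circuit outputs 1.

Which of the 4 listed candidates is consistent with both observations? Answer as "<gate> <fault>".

Evaluate each candidate on input P=1, Q=1, R=0, S=0, T=0:
  n3 stuck-at-1: n1=0, n2=1, n3=1 [stuck-at-1], n4=1, n5=0, n6=0, n7=1 → 1 — matches
  n6 inverted output: n1=0, n2=1, n3=1, n4=1, n5=0, n6=1 [inverted output], n7=0 → 0 — eliminated
  n6 stuck-at-1: n1=0, n2=1, n3=1, n4=1, n5=0, n6=1 [stuck-at-1], n7=0 → 0 — eliminated
  n1 inverted output: n1=1 [inverted output], n2=1, n3=1, n4=0, n5=1, n6=1, n7=0 → 0 — eliminated
Only n3 stuck-at-1 reproduces the observed 1.

n3 stuck-at-1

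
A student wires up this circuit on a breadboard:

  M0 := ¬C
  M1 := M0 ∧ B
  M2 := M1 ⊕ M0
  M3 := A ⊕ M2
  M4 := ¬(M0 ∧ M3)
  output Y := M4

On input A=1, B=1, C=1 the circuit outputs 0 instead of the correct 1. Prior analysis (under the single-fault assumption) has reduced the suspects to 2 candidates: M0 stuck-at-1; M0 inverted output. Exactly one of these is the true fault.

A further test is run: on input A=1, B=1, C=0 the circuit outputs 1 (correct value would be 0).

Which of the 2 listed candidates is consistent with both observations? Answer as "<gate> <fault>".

M0 inverted output

Evaluate each candidate on input A=1, B=1, C=0:
  M0 stuck-at-1: M0=1 [stuck-at-1], M1=1, M2=0, M3=1, M4=0 → 0 — eliminated
  M0 inverted output: M0=0 [inverted output], M1=0, M2=0, M3=1, M4=1 → 1 — matches
Only M0 inverted output reproduces the observed 1.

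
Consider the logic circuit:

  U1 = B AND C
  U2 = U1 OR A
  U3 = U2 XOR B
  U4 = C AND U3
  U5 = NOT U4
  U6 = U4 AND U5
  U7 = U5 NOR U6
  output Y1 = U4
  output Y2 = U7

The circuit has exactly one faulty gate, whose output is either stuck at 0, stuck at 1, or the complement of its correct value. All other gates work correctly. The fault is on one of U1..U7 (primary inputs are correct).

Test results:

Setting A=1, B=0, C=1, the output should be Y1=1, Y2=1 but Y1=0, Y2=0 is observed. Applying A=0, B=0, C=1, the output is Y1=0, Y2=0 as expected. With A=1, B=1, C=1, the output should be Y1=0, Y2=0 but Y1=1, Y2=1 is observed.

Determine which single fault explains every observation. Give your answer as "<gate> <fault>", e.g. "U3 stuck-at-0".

Fault-free values for test 1 (A=1, B=0, C=1): U1=0, U2=1, U3=1, U4=1, U5=0, U6=0, U7=1, giving Y1=1, Y2=1. Observed Y1=0, Y2=0.
Test 1: faults giving observed Y1=0, Y2=0 are {U2 stuck-at-0, U2 inverted output, U3 stuck-at-0, U3 inverted output, U4 stuck-at-0, U4 inverted output}.
Test 2 (A=0, B=0, C=1): fault-free U1=0, U2=0, U3=0, U4=0, U5=1, U6=0, U7=0 → Y1=0, Y2=0; observed Y1=0, Y2=0. Eliminates U2 inverted output, U3 inverted output, U4 inverted output.
Test 3 (A=1, B=1, C=1): fault-free U1=1, U2=1, U3=0, U4=0, U5=1, U6=0, U7=0 → Y1=0, Y2=0; observed Y1=1, Y2=1. Eliminates U3 stuck-at-0, U4 stuck-at-0.
Only U2 stuck-at-0 is consistent with every test.

U2 stuck-at-0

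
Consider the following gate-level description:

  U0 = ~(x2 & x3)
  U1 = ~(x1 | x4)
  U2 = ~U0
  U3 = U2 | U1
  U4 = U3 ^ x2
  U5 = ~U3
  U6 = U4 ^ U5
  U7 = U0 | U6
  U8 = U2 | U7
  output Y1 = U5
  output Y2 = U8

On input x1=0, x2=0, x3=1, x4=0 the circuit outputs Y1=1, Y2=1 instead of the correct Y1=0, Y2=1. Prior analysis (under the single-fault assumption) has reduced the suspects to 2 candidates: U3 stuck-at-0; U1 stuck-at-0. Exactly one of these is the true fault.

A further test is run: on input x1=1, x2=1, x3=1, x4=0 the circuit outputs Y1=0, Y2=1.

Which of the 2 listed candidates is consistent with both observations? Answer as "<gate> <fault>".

U1 stuck-at-0

Evaluate each candidate on input x1=1, x2=1, x3=1, x4=0:
  U3 stuck-at-0: U0=0, U1=0, U2=1, U3=0 [stuck-at-0], U4=1, U5=1, U6=0, U7=0, U8=1 → Y1=1, Y2=1 — eliminated
  U1 stuck-at-0: U0=0, U1=0 [stuck-at-0], U2=1, U3=1, U4=0, U5=0, U6=0, U7=0, U8=1 → Y1=0, Y2=1 — matches
Only U1 stuck-at-0 reproduces the observed Y1=0, Y2=1.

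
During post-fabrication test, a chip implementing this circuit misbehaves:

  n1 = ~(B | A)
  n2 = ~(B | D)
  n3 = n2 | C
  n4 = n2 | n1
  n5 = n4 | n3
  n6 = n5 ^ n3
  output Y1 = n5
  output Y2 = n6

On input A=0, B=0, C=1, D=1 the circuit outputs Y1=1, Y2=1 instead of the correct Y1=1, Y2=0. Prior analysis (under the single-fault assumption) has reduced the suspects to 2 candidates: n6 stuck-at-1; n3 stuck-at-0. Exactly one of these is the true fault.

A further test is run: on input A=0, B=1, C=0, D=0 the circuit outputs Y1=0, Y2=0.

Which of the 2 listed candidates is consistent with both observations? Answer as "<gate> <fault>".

Evaluate each candidate on input A=0, B=1, C=0, D=0:
  n6 stuck-at-1: n1=0, n2=0, n3=0, n4=0, n5=0, n6=1 [stuck-at-1] → Y1=0, Y2=1 — eliminated
  n3 stuck-at-0: n1=0, n2=0, n3=0 [stuck-at-0], n4=0, n5=0, n6=0 → Y1=0, Y2=0 — matches
Only n3 stuck-at-0 reproduces the observed Y1=0, Y2=0.

n3 stuck-at-0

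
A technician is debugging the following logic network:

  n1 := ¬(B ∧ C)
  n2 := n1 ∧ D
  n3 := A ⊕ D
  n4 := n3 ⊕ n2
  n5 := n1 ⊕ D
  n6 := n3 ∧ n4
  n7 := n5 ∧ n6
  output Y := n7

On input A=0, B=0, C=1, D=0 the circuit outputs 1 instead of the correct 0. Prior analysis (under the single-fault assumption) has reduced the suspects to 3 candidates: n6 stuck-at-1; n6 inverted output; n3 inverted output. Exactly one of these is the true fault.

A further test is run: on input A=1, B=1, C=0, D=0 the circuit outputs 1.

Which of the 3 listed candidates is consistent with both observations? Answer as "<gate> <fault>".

Evaluate each candidate on input A=1, B=1, C=0, D=0:
  n6 stuck-at-1: n1=1, n2=0, n3=1, n4=1, n5=1, n6=1 [stuck-at-1], n7=1 → 1 — matches
  n6 inverted output: n1=1, n2=0, n3=1, n4=1, n5=1, n6=0 [inverted output], n7=0 → 0 — eliminated
  n3 inverted output: n1=1, n2=0, n3=0 [inverted output], n4=0, n5=1, n6=0, n7=0 → 0 — eliminated
Only n6 stuck-at-1 reproduces the observed 1.

n6 stuck-at-1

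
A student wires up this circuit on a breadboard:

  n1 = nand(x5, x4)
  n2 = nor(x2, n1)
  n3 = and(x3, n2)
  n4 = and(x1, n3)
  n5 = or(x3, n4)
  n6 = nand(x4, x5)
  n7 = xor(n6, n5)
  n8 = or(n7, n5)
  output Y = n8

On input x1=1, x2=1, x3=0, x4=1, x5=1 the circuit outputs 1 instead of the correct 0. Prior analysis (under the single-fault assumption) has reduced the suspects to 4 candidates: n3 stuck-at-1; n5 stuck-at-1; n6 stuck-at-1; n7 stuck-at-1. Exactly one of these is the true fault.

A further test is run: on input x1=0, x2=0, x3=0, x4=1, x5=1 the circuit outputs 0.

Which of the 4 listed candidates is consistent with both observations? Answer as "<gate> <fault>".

Evaluate each candidate on input x1=0, x2=0, x3=0, x4=1, x5=1:
  n3 stuck-at-1: n1=0, n2=1, n3=1 [stuck-at-1], n4=0, n5=0, n6=0, n7=0, n8=0 → 0 — matches
  n5 stuck-at-1: n1=0, n2=1, n3=0, n4=0, n5=1 [stuck-at-1], n6=0, n7=1, n8=1 → 1 — eliminated
  n6 stuck-at-1: n1=0, n2=1, n3=0, n4=0, n5=0, n6=1 [stuck-at-1], n7=1, n8=1 → 1 — eliminated
  n7 stuck-at-1: n1=0, n2=1, n3=0, n4=0, n5=0, n6=0, n7=1 [stuck-at-1], n8=1 → 1 — eliminated
Only n3 stuck-at-1 reproduces the observed 0.

n3 stuck-at-1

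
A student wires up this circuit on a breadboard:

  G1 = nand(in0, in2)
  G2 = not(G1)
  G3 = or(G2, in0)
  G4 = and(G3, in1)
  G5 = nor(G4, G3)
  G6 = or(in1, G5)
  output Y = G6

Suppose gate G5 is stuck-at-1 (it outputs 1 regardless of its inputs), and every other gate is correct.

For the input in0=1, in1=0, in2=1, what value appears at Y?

Propagate with G5 forced: G1=0, G2=1, G3=1, G4=0, G5=1 [stuck-at-1], G6=1.
So Y = 1. (Without the fault it would be 0.)

1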